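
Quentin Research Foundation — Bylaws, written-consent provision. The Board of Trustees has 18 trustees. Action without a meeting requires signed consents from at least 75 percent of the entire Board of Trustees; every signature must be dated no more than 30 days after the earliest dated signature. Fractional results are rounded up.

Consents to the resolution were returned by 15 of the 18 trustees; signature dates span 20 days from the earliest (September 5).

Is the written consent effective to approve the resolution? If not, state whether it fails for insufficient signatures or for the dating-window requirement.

Signatures required: at least 75 percent of 18 — 3/4 of 18 = 13.50, rounded up to 14, so 14 needed; 15 signed. Sufficient.
Dating window: the latest signature is 20 days after the earliest; the limit is 30 days. Within the window.

Effective — both the signature and dating-window requirements are satisfied.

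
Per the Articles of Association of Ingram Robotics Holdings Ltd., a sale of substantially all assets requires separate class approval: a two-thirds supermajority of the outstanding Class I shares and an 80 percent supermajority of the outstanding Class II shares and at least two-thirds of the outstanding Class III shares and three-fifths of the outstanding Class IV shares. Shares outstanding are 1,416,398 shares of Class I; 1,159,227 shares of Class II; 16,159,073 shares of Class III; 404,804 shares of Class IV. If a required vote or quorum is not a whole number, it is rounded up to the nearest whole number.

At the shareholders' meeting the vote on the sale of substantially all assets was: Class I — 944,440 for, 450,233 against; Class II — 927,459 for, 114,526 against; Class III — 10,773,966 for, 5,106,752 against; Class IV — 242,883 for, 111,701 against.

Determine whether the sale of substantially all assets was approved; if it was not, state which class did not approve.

Approved — every class gave the required vote.

Class I: 2/3 of 1416398 = 944265.33, rounded up to 944266; 944,266 required, 944,440 in favor — approved.
Class II: 4/5 of 1159227 = 927381.60, rounded up to 927382; 927,382 required, 927,459 in favor — approved.
Class III: 2/3 of 16159073 = 10772715.33, rounded up to 10772716; 10,772,716 required, 10,773,966 in favor — approved.
Class IV: 3/5 of 404804 = 242882.40, rounded up to 242883; 242,883 required, 242,883 in favor — approved.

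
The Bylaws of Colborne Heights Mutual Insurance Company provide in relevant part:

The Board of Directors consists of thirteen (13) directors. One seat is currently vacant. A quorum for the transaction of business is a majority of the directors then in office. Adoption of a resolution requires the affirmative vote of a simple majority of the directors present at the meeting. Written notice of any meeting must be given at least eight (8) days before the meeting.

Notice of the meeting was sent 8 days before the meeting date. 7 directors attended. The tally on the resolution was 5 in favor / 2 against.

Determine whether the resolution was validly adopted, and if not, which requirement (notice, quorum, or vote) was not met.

Valid — all requirements satisfied.

Notice: 8 days given; 8 required (8 ≥ 8). Satisfied.
Quorum: 7 present; quorum is 7. Satisfied.
Vote: the resolution requires a majority of the directors present (7). A majority of 7 is 4, so 4 affirmative votes are needed; 5 voted in favor. Satisfied.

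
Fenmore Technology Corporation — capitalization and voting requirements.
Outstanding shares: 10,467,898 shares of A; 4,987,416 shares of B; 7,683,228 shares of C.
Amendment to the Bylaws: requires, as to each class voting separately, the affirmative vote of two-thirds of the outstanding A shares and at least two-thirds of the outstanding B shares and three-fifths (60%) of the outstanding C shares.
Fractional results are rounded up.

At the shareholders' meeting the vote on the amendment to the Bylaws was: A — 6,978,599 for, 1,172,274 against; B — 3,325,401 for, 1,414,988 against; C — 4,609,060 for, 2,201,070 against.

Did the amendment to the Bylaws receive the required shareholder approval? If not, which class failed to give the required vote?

A: 2/3 of 10467898 = 6978598.67, rounded up to 6978599; 6,978,599 required, 6,978,599 in favor — approved.
B: 2/3 of 4987416 = 3324944; 3,324,944 required, 3,325,401 in favor — approved.
C: 3/5 of 7683228 = 4609936.80, rounded up to 4609937; 4,609,937 required, 4,609,060 in favor — not approved.

Not approved — the C shares did not give the required vote.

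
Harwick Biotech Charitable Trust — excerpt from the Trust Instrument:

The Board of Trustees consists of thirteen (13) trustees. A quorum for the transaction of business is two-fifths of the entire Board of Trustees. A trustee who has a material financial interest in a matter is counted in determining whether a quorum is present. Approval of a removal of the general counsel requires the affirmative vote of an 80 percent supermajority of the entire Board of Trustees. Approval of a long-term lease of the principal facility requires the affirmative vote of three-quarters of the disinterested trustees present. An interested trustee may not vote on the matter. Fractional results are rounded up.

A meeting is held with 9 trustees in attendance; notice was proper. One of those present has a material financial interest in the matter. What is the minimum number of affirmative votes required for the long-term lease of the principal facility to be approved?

6

The long-term lease of the principal facility requires three-fourths of the disinterested trustees present (9 − 1 = 8).
3/4 of 8 = 6.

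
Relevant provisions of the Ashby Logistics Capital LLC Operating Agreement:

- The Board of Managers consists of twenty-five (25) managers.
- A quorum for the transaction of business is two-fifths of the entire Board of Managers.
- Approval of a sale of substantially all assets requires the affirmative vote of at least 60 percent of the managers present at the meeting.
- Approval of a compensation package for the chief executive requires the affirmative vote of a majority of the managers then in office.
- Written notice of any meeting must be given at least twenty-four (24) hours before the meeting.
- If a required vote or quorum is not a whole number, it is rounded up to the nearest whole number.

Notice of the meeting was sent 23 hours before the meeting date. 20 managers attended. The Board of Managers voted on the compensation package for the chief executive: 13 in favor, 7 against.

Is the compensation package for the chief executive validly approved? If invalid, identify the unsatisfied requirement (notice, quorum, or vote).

Invalid — notice requirement not satisfied.

Notice: 23 hours given; 24 required (23 < 24). Not satisfied.
Quorum: 20 present; quorum is 10. Satisfied.
Vote: the compensation package for the chief executive requires a majority of the managers then in office (25). A majority of 25 is 13, so 13 affirmative votes are needed; 13 voted in favor. Satisfied.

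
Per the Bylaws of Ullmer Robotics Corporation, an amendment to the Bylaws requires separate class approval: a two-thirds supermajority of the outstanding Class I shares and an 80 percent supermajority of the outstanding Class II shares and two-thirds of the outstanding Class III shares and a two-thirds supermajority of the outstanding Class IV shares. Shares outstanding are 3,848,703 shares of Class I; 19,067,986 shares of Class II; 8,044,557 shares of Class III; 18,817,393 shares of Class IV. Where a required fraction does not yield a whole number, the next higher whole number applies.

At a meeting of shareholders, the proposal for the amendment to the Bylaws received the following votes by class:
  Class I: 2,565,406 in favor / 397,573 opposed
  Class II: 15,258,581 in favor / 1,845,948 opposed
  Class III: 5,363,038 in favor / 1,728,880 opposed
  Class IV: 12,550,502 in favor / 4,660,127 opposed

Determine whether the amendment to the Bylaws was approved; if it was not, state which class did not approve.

Class I: 2/3 of 3848703 = 2565802; 2,565,802 required, 2,565,406 in favor — not approved.
Class II: 4/5 of 19067986 = 15254388.80, rounded up to 15254389; 15,254,389 required, 15,258,581 in favor — approved.
Class III: 2/3 of 8044557 = 5363038; 5,363,038 required, 5,363,038 in favor — approved.
Class IV: 2/3 of 18817393 = 12544928.67, rounded up to 12544929; 12,544,929 required, 12,550,502 in favor — approved.

Not approved — the Class I shares did not give the required vote.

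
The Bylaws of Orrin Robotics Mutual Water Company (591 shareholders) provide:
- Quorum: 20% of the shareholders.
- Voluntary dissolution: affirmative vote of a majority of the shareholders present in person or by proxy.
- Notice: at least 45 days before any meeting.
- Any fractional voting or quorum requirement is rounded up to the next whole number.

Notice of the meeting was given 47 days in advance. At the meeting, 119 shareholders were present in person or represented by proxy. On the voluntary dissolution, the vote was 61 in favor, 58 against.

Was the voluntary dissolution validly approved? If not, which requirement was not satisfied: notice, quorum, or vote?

Valid — all requirements satisfied.

Notice: 47 days given; 45 required. Satisfied.
Quorum: 20% of 591 = 118.20, rounded up to 119; 119 present. Satisfied.
Vote: requires a majority of those present (119); a majority of 119 is 60, so 60 needed; 61 in favor. Satisfied.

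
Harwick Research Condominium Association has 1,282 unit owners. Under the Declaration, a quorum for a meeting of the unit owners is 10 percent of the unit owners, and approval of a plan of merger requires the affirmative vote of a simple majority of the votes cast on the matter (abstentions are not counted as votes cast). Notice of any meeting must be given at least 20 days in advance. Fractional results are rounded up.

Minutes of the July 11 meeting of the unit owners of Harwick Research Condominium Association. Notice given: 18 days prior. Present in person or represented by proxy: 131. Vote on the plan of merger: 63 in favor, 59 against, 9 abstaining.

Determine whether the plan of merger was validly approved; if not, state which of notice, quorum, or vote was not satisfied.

Notice: 18 days given; 20 required. Not satisfied.
Quorum: 10% of 1,282 = 128.20, rounded up to 129; 131 present. Satisfied.
Vote: requires a majority of the votes cast (131 − 9 abstaining = 122); a majority of 122 is 62, so 62 needed; 63 in favor. Satisfied.

Invalid — notice requirement not satisfied.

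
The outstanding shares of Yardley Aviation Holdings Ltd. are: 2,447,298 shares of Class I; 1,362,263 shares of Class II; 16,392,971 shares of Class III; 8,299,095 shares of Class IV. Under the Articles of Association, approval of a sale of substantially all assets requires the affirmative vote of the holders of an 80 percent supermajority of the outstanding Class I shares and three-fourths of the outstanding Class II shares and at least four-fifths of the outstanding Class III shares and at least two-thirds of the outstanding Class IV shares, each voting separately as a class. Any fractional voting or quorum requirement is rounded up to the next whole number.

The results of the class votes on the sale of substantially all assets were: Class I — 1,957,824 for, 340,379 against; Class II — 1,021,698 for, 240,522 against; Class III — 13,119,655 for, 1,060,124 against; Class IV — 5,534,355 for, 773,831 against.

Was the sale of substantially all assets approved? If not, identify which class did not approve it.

Not approved — the Class I shares did not give the required vote.

Class I: 4/5 of 2447298 = 1957838.40, rounded up to 1957839; 1,957,839 required, 1,957,824 in favor — not approved.
Class II: 3/4 of 1362263 = 1021697.25, rounded up to 1021698; 1,021,698 required, 1,021,698 in favor — approved.
Class III: 4/5 of 16392971 = 13114376.80, rounded up to 13114377; 13,114,377 required, 13,119,655 in favor — approved.
Class IV: 2/3 of 8299095 = 5532730; 5,532,730 required, 5,534,355 in favor — approved.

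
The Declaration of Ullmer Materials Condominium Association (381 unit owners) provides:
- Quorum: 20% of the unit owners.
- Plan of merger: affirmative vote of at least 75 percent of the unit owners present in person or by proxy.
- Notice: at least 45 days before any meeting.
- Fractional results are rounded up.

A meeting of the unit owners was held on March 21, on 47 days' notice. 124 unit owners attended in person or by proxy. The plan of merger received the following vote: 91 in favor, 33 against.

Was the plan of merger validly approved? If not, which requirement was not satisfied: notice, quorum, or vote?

Notice: 47 days given; 45 required. Satisfied.
Quorum: 20% of 381 = 76.20, rounded up to 77; 124 present. Satisfied.
Vote: requires three-fourths of those present (124); 3/4 of 124 = 93, so 93 needed; 91 in favor. Not satisfied.

Invalid — vote requirement not satisfied.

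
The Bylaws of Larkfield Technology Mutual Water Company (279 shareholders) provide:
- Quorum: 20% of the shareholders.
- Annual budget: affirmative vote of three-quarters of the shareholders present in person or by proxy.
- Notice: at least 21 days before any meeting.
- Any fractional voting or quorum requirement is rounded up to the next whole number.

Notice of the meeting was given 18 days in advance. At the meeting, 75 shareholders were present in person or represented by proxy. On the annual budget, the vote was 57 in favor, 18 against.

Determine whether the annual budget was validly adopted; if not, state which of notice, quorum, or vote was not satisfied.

Notice: 18 days given; 21 required. Not satisfied.
Quorum: 20% of 279 = 55.80, rounded up to 56; 75 present. Satisfied.
Vote: requires three-fourths of those present (75); 3/4 of 75 = 56.25, rounded up to 57, so 57 needed; 57 in favor. Satisfied.

Invalid — notice requirement not satisfied.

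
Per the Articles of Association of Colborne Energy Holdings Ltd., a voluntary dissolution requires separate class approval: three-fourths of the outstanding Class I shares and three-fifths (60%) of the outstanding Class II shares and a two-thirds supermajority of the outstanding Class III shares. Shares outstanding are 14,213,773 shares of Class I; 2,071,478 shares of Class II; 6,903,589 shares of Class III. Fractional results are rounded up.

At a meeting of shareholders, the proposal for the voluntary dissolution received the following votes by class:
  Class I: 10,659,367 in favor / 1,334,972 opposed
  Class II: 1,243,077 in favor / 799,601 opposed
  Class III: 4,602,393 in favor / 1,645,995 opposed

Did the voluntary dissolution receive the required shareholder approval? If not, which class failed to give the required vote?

Class I: 3/4 of 14213773 = 10660329.75, rounded up to 10660330; 10,660,330 required, 10,659,367 in favor — not approved.
Class II: 3/5 of 2071478 = 1242886.80, rounded up to 1242887; 1,242,887 required, 1,243,077 in favor — approved.
Class III: 2/3 of 6903589 = 4602392.67, rounded up to 4602393; 4,602,393 required, 4,602,393 in favor — approved.

Not approved — the Class I shares did not give the required vote.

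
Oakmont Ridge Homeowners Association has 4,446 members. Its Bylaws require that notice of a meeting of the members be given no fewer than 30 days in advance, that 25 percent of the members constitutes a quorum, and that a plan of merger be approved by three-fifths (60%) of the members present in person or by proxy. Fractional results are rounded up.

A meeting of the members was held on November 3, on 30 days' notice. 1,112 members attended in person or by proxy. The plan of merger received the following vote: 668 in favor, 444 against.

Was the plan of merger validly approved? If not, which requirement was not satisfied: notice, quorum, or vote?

Notice: 30 days given; 30 required. Satisfied.
Quorum: 25% of 4,446 = 1,111.50, rounded up to 1,112; 1,112 present. Satisfied.
Vote: requires three-fifths of those present (1,112); 3/5 of 1112 = 667.20, rounded up to 668, so 668 needed; 668 in favor. Satisfied.

Valid — all requirements satisfied.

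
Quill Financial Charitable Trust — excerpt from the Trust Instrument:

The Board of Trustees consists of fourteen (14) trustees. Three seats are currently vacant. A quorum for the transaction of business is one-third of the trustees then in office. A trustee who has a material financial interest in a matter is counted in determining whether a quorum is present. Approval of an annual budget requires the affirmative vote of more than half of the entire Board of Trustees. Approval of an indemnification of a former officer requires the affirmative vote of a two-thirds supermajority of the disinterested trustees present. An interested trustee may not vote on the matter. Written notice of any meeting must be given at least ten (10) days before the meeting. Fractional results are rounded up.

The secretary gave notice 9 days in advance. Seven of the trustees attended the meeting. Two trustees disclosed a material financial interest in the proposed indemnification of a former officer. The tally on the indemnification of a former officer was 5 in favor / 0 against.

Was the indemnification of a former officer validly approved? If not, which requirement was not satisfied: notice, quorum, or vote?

Invalid — notice requirement not satisfied.

Notice: 9 days given; 10 required (9 < 10). Not satisfied.
Quorum: 7 present (interested trustees count toward quorum); quorum is 4. Satisfied.
Vote: the indemnification of a former officer requires two-thirds of the disinterested trustees present (7 − 2 = 5). 2/3 of 5 = 3.33, rounded up to 4, so 4 affirmative votes are needed; 5 voted in favor. Satisfied.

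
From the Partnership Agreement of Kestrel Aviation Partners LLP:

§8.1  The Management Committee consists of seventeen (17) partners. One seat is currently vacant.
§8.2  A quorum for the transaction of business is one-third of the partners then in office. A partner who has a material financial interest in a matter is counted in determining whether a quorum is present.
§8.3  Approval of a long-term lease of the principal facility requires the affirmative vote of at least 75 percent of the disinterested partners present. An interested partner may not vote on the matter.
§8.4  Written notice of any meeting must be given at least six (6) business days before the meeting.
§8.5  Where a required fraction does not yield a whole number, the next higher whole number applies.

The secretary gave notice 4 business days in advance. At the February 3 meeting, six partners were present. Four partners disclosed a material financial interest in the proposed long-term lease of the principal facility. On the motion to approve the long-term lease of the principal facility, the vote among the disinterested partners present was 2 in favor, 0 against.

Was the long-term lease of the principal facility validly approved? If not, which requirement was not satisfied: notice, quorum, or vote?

Notice: 4 business days given; 6 required (4 < 6). Not satisfied.
Quorum: 6 present (interested partners count toward quorum); quorum is 6. Satisfied.
Vote: the long-term lease of the principal facility requires three-fourths of the disinterested partners present (6 − 4 = 2). 3/4 of 2 = 1.50, rounded up to 2, so 2 affirmative votes are needed; 2 voted in favor. Satisfied.

Invalid — notice requirement not satisfied.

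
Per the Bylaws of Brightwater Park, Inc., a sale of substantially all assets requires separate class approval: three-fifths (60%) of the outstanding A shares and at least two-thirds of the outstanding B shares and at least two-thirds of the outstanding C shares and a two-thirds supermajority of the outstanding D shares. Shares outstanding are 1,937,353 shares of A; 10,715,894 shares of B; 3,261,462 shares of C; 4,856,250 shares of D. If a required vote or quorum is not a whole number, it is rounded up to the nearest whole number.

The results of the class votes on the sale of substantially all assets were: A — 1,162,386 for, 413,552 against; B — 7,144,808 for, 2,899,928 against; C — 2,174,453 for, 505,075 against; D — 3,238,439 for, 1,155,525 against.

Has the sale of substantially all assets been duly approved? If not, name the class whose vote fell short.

A: 3/5 of 1937353 = 1162411.80, rounded up to 1162412; 1,162,412 required, 1,162,386 in favor — not approved.
B: 2/3 of 10715894 = 7143929.33, rounded up to 7143930; 7,143,930 required, 7,144,808 in favor — approved.
C: 2/3 of 3261462 = 2174308; 2,174,308 required, 2,174,453 in favor — approved.
D: 2/3 of 4856250 = 3237500; 3,237,500 required, 3,238,439 in favor — approved.

Not approved — the A shares did not give the required vote.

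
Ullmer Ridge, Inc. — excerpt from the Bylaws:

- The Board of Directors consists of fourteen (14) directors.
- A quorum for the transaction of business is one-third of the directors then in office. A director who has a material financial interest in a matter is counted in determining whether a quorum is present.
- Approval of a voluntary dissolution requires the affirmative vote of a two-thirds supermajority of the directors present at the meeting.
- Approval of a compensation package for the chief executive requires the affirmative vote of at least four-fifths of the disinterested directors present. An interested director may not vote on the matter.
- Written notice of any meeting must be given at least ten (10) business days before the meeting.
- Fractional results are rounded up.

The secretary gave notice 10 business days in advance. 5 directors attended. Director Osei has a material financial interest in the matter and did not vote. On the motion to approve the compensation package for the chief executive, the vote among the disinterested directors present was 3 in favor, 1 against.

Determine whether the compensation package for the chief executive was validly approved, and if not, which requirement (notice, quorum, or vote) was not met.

Invalid — vote requirement not satisfied.

Notice: 10 business days given; 10 required (10 ≥ 10). Satisfied.
Quorum: 5 present (interested directors count toward quorum); quorum is 5. Satisfied.
Vote: the compensation package for the chief executive requires four-fifths of the disinterested directors present (5 − 1 = 4). 4/5 of 4 = 3.20, rounded up to 4, so 4 affirmative votes are needed; 3 voted in favor. Not satisfied.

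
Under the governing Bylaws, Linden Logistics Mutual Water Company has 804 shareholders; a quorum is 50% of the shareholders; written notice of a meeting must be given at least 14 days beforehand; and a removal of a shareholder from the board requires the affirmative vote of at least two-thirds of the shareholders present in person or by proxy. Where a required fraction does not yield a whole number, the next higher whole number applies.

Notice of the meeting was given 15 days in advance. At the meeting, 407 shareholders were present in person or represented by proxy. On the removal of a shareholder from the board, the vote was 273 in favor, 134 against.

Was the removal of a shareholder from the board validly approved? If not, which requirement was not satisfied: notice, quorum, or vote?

Valid — all requirements satisfied.

Notice: 15 days given; 14 required. Satisfied.
Quorum: 50% of 804 = 402; 407 present. Satisfied.
Vote: requires two-thirds of those present (407); 2/3 of 407 = 271.33, rounded up to 272, so 272 needed; 273 in favor. Satisfied.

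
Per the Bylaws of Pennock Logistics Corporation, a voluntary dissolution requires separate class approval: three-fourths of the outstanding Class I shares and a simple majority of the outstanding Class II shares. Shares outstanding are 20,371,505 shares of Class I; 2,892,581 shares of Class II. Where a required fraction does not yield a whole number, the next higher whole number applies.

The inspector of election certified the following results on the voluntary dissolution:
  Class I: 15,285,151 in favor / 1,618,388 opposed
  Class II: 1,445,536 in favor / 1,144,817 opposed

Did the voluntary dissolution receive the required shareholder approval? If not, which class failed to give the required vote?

Class I: 3/4 of 20371505 = 15278628.75, rounded up to 15278629; 15,278,629 required, 15,285,151 in favor — approved.
Class II: a majority of 2892581 is 1446291; 1,446,291 required, 1,445,536 in favor — not approved.

Not approved — the Class II shares did not give the required vote.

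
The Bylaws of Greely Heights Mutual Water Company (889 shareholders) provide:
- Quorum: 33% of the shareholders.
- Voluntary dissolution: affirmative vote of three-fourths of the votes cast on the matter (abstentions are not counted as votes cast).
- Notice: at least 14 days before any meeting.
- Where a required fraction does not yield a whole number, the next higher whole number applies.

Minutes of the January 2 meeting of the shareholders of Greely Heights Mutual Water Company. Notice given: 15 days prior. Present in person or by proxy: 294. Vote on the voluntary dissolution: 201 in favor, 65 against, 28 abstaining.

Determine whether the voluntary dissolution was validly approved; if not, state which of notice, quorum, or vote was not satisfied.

Valid — all requirements satisfied.

Notice: 15 days given; 14 required. Satisfied.
Quorum: 33% of 889 = 293.37, rounded up to 294; 294 present. Satisfied.
Vote: requires three-fourths of the votes cast (294 − 28 abstaining = 266); 3/4 of 266 = 199.50, rounded up to 200, so 200 needed; 201 in favor. Satisfied.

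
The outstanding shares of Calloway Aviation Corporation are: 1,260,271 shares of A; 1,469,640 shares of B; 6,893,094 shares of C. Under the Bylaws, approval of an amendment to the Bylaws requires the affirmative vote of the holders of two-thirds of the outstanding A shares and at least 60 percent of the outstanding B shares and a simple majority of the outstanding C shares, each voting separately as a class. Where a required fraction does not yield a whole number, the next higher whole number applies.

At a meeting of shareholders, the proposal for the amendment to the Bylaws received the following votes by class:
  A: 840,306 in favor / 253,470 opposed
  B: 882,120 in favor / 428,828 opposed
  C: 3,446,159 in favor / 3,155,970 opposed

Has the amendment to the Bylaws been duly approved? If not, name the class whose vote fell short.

Not approved — the C shares did not give the required vote.

A: 2/3 of 1260271 = 840180.67, rounded up to 840181; 840,181 required, 840,306 in favor — approved.
B: 3/5 of 1469640 = 881784; 881,784 required, 882,120 in favor — approved.
C: a majority of 6893094 is 3446548; 3,446,548 required, 3,446,159 in favor — not approved.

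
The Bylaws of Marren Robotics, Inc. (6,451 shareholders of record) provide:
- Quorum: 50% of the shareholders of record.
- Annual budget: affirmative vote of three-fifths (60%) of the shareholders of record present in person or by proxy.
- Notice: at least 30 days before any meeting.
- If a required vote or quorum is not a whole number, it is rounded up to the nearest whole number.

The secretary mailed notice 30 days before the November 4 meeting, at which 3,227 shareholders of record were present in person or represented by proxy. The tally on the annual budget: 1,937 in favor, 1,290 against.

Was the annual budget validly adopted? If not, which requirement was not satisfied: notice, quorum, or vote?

Notice: 30 days given; 30 required. Satisfied.
Quorum: 50% of 6,451 = 3,225.50, rounded up to 3,226; 3,227 present. Satisfied.
Vote: requires three-fifths of those present (3,227); 3/5 of 3227 = 1936.20, rounded up to 1937, so 1,937 needed; 1,937 in favor. Satisfied.

Valid — all requirements satisfied.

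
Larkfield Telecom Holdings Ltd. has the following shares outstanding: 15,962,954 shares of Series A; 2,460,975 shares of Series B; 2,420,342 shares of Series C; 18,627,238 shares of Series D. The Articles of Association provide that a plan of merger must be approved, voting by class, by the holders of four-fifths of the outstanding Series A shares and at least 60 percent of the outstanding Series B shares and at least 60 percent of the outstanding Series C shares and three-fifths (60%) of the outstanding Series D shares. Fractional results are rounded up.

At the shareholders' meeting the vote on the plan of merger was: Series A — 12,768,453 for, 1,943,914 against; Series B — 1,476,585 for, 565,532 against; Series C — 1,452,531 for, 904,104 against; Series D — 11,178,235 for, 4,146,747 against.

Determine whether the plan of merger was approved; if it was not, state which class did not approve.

Series A: 4/5 of 15962954 = 12770363.20, rounded up to 12770364; 12,770,364 required, 12,768,453 in favor — not approved.
Series B: 3/5 of 2460975 = 1476585; 1,476,585 required, 1,476,585 in favor — approved.
Series C: 3/5 of 2420342 = 1452205.20, rounded up to 1452206; 1,452,206 required, 1,452,531 in favor — approved.
Series D: 3/5 of 18627238 = 11176342.80, rounded up to 11176343; 11,176,343 required, 11,178,235 in favor — approved.

Not approved — the Series A shares did not give the required vote.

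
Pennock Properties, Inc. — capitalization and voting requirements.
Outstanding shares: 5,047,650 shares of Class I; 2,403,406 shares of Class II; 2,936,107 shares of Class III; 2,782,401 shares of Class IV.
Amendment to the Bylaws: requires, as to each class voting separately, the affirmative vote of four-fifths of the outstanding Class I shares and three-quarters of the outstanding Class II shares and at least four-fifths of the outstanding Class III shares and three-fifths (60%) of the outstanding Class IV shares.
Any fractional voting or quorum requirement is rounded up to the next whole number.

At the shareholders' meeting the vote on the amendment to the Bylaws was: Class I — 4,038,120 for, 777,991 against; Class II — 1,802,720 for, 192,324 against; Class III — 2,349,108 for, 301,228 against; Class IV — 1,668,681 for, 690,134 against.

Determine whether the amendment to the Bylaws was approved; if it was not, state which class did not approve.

Class I: 4/5 of 5047650 = 4038120; 4,038,120 required, 4,038,120 in favor — approved.
Class II: 3/4 of 2403406 = 1802554.50, rounded up to 1802555; 1,802,555 required, 1,802,720 in favor — approved.
Class III: 4/5 of 2936107 = 2348885.60, rounded up to 2348886; 2,348,886 required, 2,349,108 in favor — approved.
Class IV: 3/5 of 2782401 = 1669440.60, rounded up to 1669441; 1,669,441 required, 1,668,681 in favor — not approved.

Not approved — the Class IV shares did not give the required vote.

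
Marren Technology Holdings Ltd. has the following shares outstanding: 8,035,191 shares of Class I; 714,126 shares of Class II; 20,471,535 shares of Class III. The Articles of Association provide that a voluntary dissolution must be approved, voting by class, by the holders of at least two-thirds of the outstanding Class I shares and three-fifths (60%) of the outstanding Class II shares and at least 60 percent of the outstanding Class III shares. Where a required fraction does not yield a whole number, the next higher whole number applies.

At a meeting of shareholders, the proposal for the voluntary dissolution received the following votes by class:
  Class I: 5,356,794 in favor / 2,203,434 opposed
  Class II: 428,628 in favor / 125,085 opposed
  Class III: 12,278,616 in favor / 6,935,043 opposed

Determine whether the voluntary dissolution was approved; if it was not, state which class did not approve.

Class I: 2/3 of 8035191 = 5356794; 5,356,794 required, 5,356,794 in favor — approved.
Class II: 3/5 of 714126 = 428475.60, rounded up to 428476; 428,476 required, 428,628 in favor — approved.
Class III: 3/5 of 20471535 = 12282921; 12,282,921 required, 12,278,616 in favor — not approved.

Not approved — the Class III shares did not give the required vote.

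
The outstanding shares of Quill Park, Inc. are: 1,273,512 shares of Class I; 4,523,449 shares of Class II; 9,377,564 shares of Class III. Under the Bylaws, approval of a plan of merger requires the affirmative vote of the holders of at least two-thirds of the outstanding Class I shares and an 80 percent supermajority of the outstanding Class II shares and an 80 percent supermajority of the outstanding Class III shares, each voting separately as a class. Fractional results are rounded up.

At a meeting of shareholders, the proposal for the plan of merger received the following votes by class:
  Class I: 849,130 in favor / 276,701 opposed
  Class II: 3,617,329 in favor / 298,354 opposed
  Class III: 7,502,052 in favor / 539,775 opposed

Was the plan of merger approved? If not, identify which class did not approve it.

Not approved — the Class II shares did not give the required vote.

Class I: 2/3 of 1273512 = 849008; 849,008 required, 849,130 in favor — approved.
Class II: 4/5 of 4523449 = 3618759.20, rounded up to 3618760; 3,618,760 required, 3,617,329 in favor — not approved.
Class III: 4/5 of 9377564 = 7502051.20, rounded up to 7502052; 7,502,052 required, 7,502,052 in favor — approved.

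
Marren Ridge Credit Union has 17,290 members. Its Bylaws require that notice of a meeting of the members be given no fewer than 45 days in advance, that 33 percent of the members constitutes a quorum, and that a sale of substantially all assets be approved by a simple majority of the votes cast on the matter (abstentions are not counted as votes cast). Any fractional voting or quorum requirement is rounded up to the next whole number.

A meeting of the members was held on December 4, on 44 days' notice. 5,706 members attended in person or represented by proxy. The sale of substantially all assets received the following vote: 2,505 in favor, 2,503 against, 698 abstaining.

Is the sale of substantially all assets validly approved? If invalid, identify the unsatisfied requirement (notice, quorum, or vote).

Notice: 44 days given; 45 required. Not satisfied.
Quorum: 33% of 17,290 = 5,705.70, rounded up to 5,706; 5,706 present. Satisfied.
Vote: requires a majority of the votes cast (5,706 − 698 abstaining = 5,008); a majority of 5008 is 2505, so 2,505 needed; 2,505 in favor. Satisfied.

Invalid — notice requirement not satisfied.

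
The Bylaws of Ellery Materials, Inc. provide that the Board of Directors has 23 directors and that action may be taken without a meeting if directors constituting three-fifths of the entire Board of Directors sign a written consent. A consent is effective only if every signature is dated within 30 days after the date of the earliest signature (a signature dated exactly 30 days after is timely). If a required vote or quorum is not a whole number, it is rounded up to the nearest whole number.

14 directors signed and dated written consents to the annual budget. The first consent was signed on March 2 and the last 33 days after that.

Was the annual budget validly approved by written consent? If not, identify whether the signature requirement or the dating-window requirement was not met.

Not effective — dating-window requirement not satisfied.

Signatures required: three-fifths of 23 — 3/5 of 23 = 13.80, rounded up to 14, so 14 needed; 14 signed. Sufficient.
Dating window: the latest signature is 33 days after the earliest; the limit is 30 days. Outside the window.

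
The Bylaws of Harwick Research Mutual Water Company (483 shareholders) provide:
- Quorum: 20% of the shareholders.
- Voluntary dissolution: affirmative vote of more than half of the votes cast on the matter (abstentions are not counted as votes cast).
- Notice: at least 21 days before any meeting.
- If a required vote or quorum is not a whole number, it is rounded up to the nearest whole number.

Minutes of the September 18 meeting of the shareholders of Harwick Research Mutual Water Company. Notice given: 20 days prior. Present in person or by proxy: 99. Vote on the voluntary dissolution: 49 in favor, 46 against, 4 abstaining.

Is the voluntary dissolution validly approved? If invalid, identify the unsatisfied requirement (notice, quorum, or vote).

Invalid — notice requirement not satisfied.

Notice: 20 days given; 21 required. Not satisfied.
Quorum: 20% of 483 = 96.60, rounded up to 97; 99 present. Satisfied.
Vote: requires a majority of the votes cast (99 − 4 abstaining = 95); a majority of 95 is 48, so 48 needed; 49 in favor. Satisfied.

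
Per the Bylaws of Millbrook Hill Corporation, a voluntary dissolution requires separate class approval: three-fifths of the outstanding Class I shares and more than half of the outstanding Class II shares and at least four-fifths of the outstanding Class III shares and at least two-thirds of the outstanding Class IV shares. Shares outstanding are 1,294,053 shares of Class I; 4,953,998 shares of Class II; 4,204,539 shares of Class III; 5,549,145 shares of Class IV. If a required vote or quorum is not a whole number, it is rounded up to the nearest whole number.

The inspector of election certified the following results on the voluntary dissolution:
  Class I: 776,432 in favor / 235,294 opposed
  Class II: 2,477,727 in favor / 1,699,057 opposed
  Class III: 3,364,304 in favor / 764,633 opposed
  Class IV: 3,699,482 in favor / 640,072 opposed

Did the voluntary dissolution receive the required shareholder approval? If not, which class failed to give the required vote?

Approved — every class gave the required vote.

Class I: 3/5 of 1294053 = 776431.80, rounded up to 776432; 776,432 required, 776,432 in favor — approved.
Class II: a majority of 4953998 is 2477000; 2,477,000 required, 2,477,727 in favor — approved.
Class III: 4/5 of 4204539 = 3363631.20, rounded up to 3363632; 3,363,632 required, 3,364,304 in favor — approved.
Class IV: 2/3 of 5549145 = 3699430; 3,699,430 required, 3,699,482 in favor — approved.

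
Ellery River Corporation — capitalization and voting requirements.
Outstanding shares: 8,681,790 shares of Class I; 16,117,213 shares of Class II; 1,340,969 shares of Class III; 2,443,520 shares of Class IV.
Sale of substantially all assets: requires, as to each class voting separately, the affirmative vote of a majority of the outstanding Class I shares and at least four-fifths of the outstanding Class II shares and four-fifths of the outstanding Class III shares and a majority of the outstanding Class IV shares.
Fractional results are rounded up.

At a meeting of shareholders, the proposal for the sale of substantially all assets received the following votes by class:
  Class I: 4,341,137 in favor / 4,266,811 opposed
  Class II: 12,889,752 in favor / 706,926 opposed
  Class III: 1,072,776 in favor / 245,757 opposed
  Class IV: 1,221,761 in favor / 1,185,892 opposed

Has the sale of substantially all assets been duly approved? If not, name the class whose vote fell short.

Class I: a majority of 8681790 is 4340896; 4,340,896 required, 4,341,137 in favor — approved.
Class II: 4/5 of 16117213 = 12893770.40, rounded up to 12893771; 12,893,771 required, 12,889,752 in favor — not approved.
Class III: 4/5 of 1340969 = 1072775.20, rounded up to 1072776; 1,072,776 required, 1,072,776 in favor — approved.
Class IV: a majority of 2443520 is 1221761; 1,221,761 required, 1,221,761 in favor — approved.

Not approved — the Class II shares did not give the required vote.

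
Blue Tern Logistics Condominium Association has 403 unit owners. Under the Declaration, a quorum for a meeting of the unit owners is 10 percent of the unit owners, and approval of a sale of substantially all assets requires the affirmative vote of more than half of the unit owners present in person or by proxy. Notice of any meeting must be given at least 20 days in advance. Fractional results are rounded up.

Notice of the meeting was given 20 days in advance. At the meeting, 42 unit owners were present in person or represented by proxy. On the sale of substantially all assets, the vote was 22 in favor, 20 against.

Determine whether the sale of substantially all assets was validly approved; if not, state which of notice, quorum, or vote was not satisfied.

Valid — all requirements satisfied.

Notice: 20 days given; 20 required. Satisfied.
Quorum: 10% of 403 = 40.30, rounded up to 41; 42 present. Satisfied.
Vote: requires a majority of those present (42); a majority of 42 is 22, so 22 needed; 22 in favor. Satisfied.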